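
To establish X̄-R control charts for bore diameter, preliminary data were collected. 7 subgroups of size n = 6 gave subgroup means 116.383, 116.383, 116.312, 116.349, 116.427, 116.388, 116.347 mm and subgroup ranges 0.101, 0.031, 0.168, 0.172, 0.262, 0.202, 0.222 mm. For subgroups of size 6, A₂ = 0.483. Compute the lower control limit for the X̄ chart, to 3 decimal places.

X̄̄ = (116.383 + 116.383 + 116.312 + 116.349 + 116.427 + 116.388 + 116.347) / 7 = 814.5890 / 7 = 116.3699
R̄ = (0.101 + 0.031 + 0.168 + 0.172 + 0.262 + 0.202 + 0.222) / 7 = 1.1580 / 7 = 0.1654
LCL = X̄̄ − A₂·R̄ = 116.3699 − 0.483 × 0.1654 = 116.2900

116.290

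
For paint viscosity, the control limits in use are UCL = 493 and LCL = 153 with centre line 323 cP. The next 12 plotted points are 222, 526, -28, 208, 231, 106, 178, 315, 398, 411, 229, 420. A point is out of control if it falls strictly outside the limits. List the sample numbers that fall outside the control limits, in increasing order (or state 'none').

2, 3, 6

Compare each point to [153, 493]: sample 2 = 526 > UCL; sample 3 = -28 < LCL; sample 6 = 106 < LCL.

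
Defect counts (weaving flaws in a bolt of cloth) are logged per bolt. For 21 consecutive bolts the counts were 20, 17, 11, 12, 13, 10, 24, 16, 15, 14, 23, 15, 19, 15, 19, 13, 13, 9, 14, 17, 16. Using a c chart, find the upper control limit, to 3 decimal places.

27.278

c̄ = (20 + 17 + 11 + 12 + 13 + 10 + 24 + 16 + 15 + 14 + 23 + 15 + 19 + 15 + 19 + 13 + 13 + 9 + 14 + 17 + 16) / 21 = 325 / 21 = 15.4762
UCL = c̄ + 3√c̄ = 15.4762 + 3 × √15.4762 = 15.4762 + 3 × 3.9340 = 27.2781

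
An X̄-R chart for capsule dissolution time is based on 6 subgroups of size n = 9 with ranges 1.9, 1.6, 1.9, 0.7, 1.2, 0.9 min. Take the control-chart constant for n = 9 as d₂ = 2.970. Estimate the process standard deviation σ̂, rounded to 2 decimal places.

0.46

R̄ = (1.9 + 1.6 + 1.9 + 0.7 + 1.2 + 0.9) / 6 = 1.3667
σ̂ = R̄ / d₂ = 1.3667 / 2.970 = 0.4602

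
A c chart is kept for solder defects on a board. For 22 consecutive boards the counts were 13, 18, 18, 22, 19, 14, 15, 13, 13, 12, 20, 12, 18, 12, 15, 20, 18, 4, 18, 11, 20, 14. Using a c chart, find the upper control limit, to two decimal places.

c̄ = (13 + 18 + 18 + 22 + 19 + 14 + 15 + 13 + 13 + 12 + 20 + 12 + 18 + 12 + 15 + 20 + 18 + 4 + 18 + 11 + 20 + 14) / 22 = 339 / 22 = 15.4091
UCL = c̄ + 3√c̄ = 15.4091 + 3 × √15.4091 = 15.4091 + 3 × 3.9254 = 27.1854

27.19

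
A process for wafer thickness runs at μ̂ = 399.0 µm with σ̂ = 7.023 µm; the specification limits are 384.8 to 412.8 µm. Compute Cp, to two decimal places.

Cp = (USL − LSL) / (6σ̂) = (412.8 − 384.8) / (6 × 7.023) = 28.0000 / 42.1380 = 0.6645

0.66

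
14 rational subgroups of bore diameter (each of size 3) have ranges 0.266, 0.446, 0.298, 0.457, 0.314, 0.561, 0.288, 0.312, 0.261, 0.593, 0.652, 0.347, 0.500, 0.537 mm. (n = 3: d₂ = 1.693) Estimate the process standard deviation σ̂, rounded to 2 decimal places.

R̄ = (0.266 + 0.446 + 0.298 + 0.457 + 0.314 + 0.561 + 0.288 + 0.312 + 0.261 + 0.593 + 0.652 + 0.347 + 0.500 + 0.537) / 14 = 0.4166
σ̂ = R̄ / d₂ = 0.4166 / 1.693 = 0.2461

0.25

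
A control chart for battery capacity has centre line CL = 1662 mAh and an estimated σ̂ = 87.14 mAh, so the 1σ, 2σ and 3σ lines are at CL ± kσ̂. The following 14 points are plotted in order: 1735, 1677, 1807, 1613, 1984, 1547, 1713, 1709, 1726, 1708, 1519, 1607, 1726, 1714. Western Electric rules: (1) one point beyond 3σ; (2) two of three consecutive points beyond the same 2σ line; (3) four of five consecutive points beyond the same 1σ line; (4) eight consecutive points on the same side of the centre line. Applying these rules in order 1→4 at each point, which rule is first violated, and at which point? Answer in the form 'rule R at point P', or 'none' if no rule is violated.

Zone of each point (C = within 1σ̂, B = 1σ̂–2σ̂, A = 2σ̂–3σ̂, * = beyond 3σ̂; sign = side of CL): 1:+C, 2:+C, 3:+B, 4:-C, 5:+*, 6:-B, 7:+C, 8:+C, 9:+C, 10:+C, 11:-B, 12:-C, 13:+C, 14:+C
Rule 1 (one point beyond the 3σ limits) is satisfied at point 5.

rule 1 at point 5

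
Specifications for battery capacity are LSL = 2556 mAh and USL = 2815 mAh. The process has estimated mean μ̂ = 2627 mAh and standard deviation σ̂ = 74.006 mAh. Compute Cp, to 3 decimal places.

0.583

Cp = (USL − LSL) / (6σ̂) = (2815 − 2556) / (6 × 74.006) = 259.0000 / 444.0360 = 0.5833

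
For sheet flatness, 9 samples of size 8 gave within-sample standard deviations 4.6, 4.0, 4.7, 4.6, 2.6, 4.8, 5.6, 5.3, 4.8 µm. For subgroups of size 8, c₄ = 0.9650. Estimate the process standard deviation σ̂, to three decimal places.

4.721

s̄ = (4.6 + 4.0 + 4.7 + 4.6 + 2.6 + 4.8 + 5.6 + 5.3 + 4.8) / 9 = 4.5556
σ̂ = s̄ / c₄ = 4.5556 / 0.9650 = 4.7208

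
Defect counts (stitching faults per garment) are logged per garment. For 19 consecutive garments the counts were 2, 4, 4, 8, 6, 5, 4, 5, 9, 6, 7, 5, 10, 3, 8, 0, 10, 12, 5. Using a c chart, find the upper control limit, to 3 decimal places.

13.264

c̄ = (2 + 4 + 4 + 8 + 6 + 5 + 4 + 5 + 9 + 6 + 7 + 5 + 10 + 3 + 8 + 0 + 10 + 12 + 5) / 19 = 113 / 19 = 5.9474
UCL = c̄ + 3√c̄ = 5.9474 + 3 × √5.9474 = 5.9474 + 3 × 2.4387 = 13.2635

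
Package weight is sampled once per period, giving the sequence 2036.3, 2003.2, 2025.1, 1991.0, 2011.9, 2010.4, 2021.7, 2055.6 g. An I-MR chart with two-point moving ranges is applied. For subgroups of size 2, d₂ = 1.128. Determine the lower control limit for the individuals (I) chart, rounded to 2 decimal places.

1959.86

X̄ = (2036.3 + 2003.2 + 2025.1 + 1991.0 + 2011.9 + 2010.4 + 2021.7 + 2055.6) / 8 = 2019.4000
Moving ranges: 33.1, 21.9, 34.1, 20.9, 1.5, 11.3, 33.9; M̄R̄ = 156.7000 / 7 = 22.3857
LCL = X̄ − 3·M̄R̄/d₂ = 2019.4000 − 3 × 22.3857 / 1.128 = 1959.8635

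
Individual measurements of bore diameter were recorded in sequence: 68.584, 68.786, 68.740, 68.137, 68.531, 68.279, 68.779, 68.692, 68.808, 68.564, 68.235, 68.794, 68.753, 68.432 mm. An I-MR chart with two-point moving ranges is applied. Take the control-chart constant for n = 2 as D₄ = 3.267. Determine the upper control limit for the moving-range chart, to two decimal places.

0.93

Moving ranges: 0.202, 0.046, 0.603, 0.394, 0.252, 0.500, 0.087, 0.116, 0.244, 0.329, 0.559, 0.041, 0.321; M̄R̄ = 3.6940 / 13 = 0.2842
UCL_MR = D₄·M̄R̄ = 3.267 × 0.2842 = 0.9283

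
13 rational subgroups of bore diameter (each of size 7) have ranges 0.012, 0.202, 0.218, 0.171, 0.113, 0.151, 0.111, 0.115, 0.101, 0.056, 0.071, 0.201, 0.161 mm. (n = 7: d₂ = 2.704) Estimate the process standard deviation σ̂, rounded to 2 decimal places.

0.05

R̄ = (0.012 + 0.202 + 0.218 + 0.171 + 0.113 + 0.151 + 0.111 + 0.115 + 0.101 + 0.056 + 0.071 + 0.201 + 0.161) / 13 = 0.1295
σ̂ = R̄ / d₂ = 0.1295 / 2.704 = 0.0479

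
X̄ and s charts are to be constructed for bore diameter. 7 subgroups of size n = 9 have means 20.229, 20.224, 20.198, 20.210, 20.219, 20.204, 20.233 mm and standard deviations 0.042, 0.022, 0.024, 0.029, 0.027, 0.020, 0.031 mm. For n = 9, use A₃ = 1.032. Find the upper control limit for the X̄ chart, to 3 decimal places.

20.245

X̄̄ = (20.229 + 20.224 + 20.198 + 20.210 + 20.219 + 20.204 + 20.233) / 7 = 20.2167
s̄ = (0.042 + 0.022 + 0.024 + 0.029 + 0.027 + 0.020 + 0.031) / 7 = 0.0279
UCL = X̄̄ + A₃·s̄ = 20.2167 + 1.032 × 0.0279 = 20.2455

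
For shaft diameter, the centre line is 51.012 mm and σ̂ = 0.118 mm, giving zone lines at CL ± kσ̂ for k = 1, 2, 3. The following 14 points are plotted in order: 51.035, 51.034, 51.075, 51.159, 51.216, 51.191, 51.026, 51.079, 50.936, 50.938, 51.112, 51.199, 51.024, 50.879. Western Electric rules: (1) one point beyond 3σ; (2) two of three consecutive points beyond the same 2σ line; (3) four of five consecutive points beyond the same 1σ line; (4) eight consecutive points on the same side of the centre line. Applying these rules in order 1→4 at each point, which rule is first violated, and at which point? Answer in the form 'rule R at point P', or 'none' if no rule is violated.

Zone of each point (C = within 1σ̂, B = 1σ̂–2σ̂, A = 2σ̂–3σ̂, * = beyond 3σ̂; sign = side of CL): 1:+C, 2:+C, 3:+C, 4:+B, 5:+B, 6:+B, 7:+C, 8:+C, 9:-C, 10:-C, 11:+C, 12:+B, 13:+C, 14:-B
Rule 4 (eight consecutive points on the same side of the centre line) is satisfied at point 8.

rule 4 at point 8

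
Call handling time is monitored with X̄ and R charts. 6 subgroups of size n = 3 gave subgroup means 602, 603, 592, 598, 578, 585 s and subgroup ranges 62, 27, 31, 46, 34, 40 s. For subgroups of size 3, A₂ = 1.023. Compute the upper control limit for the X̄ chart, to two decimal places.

X̄̄ = (602 + 603 + 592 + 598 + 578 + 585) / 6 = 3558.0000 / 6 = 593.0000
R̄ = (62 + 27 + 31 + 46 + 34 + 40) / 6 = 240.0000 / 6 = 40.0000
UCL = X̄̄ + A₂·R̄ = 593.0000 + 1.023 × 40.0000 = 633.9200

633.92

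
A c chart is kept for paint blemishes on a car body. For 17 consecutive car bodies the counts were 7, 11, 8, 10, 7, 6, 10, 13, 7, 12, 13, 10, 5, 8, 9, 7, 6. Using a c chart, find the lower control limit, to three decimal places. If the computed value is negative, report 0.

c̄ = (7 + 11 + 8 + 10 + 7 + 6 + 10 + 13 + 7 + 12 + 13 + 10 + 5 + 8 + 9 + 7 + 6) / 17 = 149 / 17 = 8.7647
LCL = c̄ − 3√c̄ = 8.7647 − 3 × 2.9605 = -0.1169 → 0 (cannot be negative)

0.000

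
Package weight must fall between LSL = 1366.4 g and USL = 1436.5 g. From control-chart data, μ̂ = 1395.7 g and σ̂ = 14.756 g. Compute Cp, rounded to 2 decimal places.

Cp = (USL − LSL) / (6σ̂) = (1436.5 − 1366.4) / (6 × 14.756) = 70.1000 / 88.5360 = 0.7918

0.79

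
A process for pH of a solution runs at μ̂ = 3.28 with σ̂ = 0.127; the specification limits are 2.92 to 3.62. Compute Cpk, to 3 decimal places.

0.892

Cpu = (USL − μ̂) / (3σ̂) = (3.62 − 3.28) / (3 × 0.127) = 0.8924; Cpl = (μ̂ − LSL) / (3σ̂) = (3.28 − 2.92) / (3 × 0.127) = 0.9449; Cpk = min(Cpu, Cpl) = 0.8924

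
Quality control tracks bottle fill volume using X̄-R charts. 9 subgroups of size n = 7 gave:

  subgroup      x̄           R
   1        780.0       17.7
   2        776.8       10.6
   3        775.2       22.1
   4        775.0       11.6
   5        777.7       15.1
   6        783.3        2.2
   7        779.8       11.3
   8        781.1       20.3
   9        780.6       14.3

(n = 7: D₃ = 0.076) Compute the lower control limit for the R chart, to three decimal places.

R̄ = (17.7 + 10.6 + 22.1 + 11.6 + 15.1 + 2.2 + 11.3 + 20.3 + 14.3) / 9 = 125.2000 / 9 = 13.9111
LCL_R = D₃·R̄ = 0.076 × 13.9111 = 1.0572

1.057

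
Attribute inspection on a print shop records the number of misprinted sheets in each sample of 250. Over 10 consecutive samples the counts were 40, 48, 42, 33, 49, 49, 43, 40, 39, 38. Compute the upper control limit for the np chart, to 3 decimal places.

59.851

p̄ = Σdᵢ / (k·n) = 421 / (10 × 250) = 0.16840
UCL = np̄ + 3·√(np̄(1−p̄)) = 42.1000 + 3 × √(42.1000×0.83160) = 42.1000 + 3 × 5.9170 = 59.8509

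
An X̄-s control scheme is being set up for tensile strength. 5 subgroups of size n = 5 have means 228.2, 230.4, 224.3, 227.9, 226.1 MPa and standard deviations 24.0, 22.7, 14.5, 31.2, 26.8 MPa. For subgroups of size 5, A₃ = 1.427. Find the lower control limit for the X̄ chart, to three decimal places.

193.360

X̄̄ = (228.2 + 230.4 + 224.3 + 227.9 + 226.1) / 5 = 227.3800
s̄ = (24.0 + 22.7 + 14.5 + 31.2 + 26.8) / 5 = 23.8400
LCL = X̄̄ − A₃·s̄ = 227.3800 − 1.427 × 23.8400 = 193.3603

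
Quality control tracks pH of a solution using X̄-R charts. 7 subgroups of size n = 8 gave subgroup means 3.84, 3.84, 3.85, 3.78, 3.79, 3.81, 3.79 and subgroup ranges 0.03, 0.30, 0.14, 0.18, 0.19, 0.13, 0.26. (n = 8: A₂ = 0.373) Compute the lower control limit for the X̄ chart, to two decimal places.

X̄̄ = (3.84 + 3.84 + 3.85 + 3.78 + 3.79 + 3.81 + 3.79) / 7 = 26.7000 / 7 = 3.8143
R̄ = (0.03 + 0.30 + 0.14 + 0.18 + 0.19 + 0.13 + 0.26) / 7 = 1.2300 / 7 = 0.1757
LCL = X̄̄ − A₂·R̄ = 3.8143 − 0.373 × 0.1757 = 3.7487

3.75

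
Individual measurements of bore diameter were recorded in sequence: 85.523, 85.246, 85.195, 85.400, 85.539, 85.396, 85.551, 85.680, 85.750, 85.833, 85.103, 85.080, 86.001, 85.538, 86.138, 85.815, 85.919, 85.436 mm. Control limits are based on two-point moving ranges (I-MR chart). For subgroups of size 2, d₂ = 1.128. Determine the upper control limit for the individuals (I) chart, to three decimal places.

86.330

X̄ = (85.523 + 85.246 + 85.195 + 85.400 + 85.539 + 85.396 + 85.551 + 85.680 + 85.750 + 85.833 + 85.103 + 85.080 + 86.001 + 85.538 + 86.138 + 85.815 + 85.919 + 85.436) / 18 = 85.5635
Moving ranges: 0.277, 0.051, 0.205, 0.139, 0.143, 0.155, 0.129, 0.070, 0.083, 0.730, 0.023, 0.921, 0.463, 0.600, 0.323, 0.104, 0.483; M̄R̄ = 4.8990 / 17 = 0.2882
UCL = X̄ + 3·M̄R̄/d₂ = 85.5635 + 3 × 0.2882 / 1.128 = 86.3299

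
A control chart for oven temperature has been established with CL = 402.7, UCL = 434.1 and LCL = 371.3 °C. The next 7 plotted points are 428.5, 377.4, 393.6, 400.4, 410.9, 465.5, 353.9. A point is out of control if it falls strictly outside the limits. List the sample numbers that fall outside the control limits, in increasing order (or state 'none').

6, 7

Compare each point to [371.3, 434.1]: sample 6 = 465.5 > UCL; sample 7 = 353.9 < LCL.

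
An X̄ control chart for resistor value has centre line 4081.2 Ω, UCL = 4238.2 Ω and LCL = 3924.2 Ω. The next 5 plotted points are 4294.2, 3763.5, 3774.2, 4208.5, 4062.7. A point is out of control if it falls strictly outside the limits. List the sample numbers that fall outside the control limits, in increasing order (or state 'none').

Compare each point to [3924.2, 4238.2]: sample 1 = 4294.2 > UCL; sample 2 = 3763.5 < LCL; sample 3 = 3774.2 < LCL.

1, 2, 3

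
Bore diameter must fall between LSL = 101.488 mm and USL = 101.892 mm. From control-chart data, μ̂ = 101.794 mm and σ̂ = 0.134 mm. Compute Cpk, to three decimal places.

0.244

Cpu = (USL − μ̂) / (3σ̂) = (101.892 − 101.794) / (3 × 0.134) = 0.2438; Cpl = (μ̂ − LSL) / (3σ̂) = (101.794 − 101.488) / (3 × 0.134) = 0.7612; Cpk = min(Cpu, Cpl) = 0.2438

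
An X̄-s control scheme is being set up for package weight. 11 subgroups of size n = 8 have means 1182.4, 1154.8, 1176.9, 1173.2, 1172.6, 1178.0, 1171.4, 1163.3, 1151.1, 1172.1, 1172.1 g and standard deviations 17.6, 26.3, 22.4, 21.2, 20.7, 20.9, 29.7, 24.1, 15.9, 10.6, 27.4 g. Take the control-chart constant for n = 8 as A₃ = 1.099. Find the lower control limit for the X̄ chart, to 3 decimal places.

X̄̄ = (1182.4 + 1154.8 + 1176.9 + 1173.2 + 1172.6 + 1178.0 + 1171.4 + 1163.3 + 1151.1 + 1172.1 + 1172.1) / 11 = 1169.8091
s̄ = (17.6 + 26.3 + 22.4 + 21.2 + 20.7 + 20.9 + 29.7 + 24.1 + 15.9 + 10.6 + 27.4) / 11 = 21.5273
LCL = X̄̄ − A₃·s̄ = 1169.8091 − 1.099 × 21.5273 = 1146.1506

1146.151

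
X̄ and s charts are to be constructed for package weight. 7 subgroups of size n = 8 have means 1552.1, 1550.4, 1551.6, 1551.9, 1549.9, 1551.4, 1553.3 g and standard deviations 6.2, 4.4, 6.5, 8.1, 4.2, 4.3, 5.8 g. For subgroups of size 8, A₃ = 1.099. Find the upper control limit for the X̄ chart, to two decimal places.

X̄̄ = (1552.1 + 1550.4 + 1551.6 + 1551.9 + 1549.9 + 1551.4 + 1553.3) / 7 = 1551.5143
s̄ = (6.2 + 4.4 + 6.5 + 8.1 + 4.2 + 4.3 + 5.8) / 7 = 5.6429
UCL = X̄̄ + A₃·s̄ = 1551.5143 + 1.099 × 5.6429 = 1557.7158

1557.72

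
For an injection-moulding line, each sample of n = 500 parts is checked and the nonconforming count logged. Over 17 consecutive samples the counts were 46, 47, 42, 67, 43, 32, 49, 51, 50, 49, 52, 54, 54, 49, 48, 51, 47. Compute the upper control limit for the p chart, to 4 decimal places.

p̄ = Σdᵢ / (k·n) = 831 / (17 × 500) = 0.09776
UCL = p̄ + 3·√(p̄(1−p̄)/n) = 0.09776 + 3 × √(0.09776×0.90224/500) = 0.09776 + 3 × 0.01328 = 0.13761

0.1376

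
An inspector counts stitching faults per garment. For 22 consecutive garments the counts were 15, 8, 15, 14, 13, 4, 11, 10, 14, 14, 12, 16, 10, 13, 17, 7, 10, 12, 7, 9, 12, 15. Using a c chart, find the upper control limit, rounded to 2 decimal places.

22.00

c̄ = (15 + 8 + 15 + 14 + 13 + 4 + 11 + 10 + 14 + 14 + 12 + 16 + 10 + 13 + 17 + 7 + 10 + 12 + 7 + 9 + 12 + 15) / 22 = 258 / 22 = 11.7273
UCL = c̄ + 3√c̄ = 11.7273 + 3 × √11.7273 = 11.7273 + 3 × 3.4245 = 22.0008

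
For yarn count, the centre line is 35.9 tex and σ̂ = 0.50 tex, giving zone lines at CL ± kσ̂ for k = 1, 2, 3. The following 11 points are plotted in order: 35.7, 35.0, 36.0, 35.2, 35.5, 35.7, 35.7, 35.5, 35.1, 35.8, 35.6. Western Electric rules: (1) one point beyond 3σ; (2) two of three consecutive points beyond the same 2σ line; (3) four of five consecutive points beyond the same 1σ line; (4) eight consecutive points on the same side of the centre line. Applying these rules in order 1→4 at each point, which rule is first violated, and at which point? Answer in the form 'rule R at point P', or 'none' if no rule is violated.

rule 4 at point 11

Zone of each point (C = within 1σ̂, B = 1σ̂–2σ̂, A = 2σ̂–3σ̂, * = beyond 3σ̂; sign = side of CL): 1:-C, 2:-B, 3:+C, 4:-B, 5:-C, 6:-C, 7:-C, 8:-C, 9:-B, 10:-C, 11:-C
Rule 4 (eight consecutive points on the same side of the centre line) is satisfied at point 11.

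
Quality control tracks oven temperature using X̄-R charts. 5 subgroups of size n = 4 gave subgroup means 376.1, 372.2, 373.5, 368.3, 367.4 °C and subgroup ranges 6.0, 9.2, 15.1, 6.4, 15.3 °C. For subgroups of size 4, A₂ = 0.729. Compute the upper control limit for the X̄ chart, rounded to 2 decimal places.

X̄̄ = (376.1 + 372.2 + 373.5 + 368.3 + 367.4) / 5 = 1857.5000 / 5 = 371.5000
R̄ = (6.0 + 9.2 + 15.1 + 6.4 + 15.3) / 5 = 52.0000 / 5 = 10.4000
UCL = X̄̄ + A₂·R̄ = 371.5000 + 0.729 × 10.4000 = 379.0816

379.08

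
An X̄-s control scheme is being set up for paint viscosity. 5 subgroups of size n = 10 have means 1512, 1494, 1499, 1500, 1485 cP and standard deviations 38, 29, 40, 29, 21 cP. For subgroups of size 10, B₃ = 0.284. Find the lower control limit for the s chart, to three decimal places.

8.918

s̄ = (38 + 29 + 40 + 29 + 21) / 5 = 31.4000
LCL_s = B₃·s̄ = 0.284 × 31.4000 = 8.9176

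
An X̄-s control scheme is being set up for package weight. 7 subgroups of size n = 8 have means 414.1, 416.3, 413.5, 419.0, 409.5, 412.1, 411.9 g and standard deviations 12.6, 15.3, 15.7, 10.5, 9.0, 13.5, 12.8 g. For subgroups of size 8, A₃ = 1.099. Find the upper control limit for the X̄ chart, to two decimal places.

X̄̄ = (414.1 + 416.3 + 413.5 + 419.0 + 409.5 + 412.1 + 411.9) / 7 = 413.7714
s̄ = (12.6 + 15.3 + 15.7 + 10.5 + 9.0 + 13.5 + 12.8) / 7 = 12.7714
UCL = X̄̄ + A₃·s̄ = 413.7714 + 1.099 × 12.7714 = 427.8072

427.81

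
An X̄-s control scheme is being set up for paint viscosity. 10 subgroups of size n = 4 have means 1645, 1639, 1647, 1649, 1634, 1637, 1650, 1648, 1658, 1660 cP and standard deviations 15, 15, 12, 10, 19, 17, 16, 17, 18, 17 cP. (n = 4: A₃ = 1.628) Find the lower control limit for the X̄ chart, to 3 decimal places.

X̄̄ = (1645 + 1639 + 1647 + 1649 + 1634 + 1637 + 1650 + 1648 + 1658 + 1660) / 10 = 1646.7000
s̄ = (15 + 15 + 12 + 10 + 19 + 17 + 16 + 17 + 18 + 17) / 10 = 15.6000
LCL = X̄̄ − A₃·s̄ = 1646.7000 − 1.628 × 15.6000 = 1621.3032

1621.303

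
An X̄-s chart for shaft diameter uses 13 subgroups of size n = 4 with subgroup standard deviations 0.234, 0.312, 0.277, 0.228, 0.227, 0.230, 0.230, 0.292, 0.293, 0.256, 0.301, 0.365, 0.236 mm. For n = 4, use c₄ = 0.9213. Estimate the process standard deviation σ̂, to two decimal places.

0.29

s̄ = (0.234 + 0.312 + 0.277 + 0.228 + 0.227 + 0.230 + 0.230 + 0.292 + 0.293 + 0.256 + 0.301 + 0.365 + 0.236) / 13 = 0.2678
σ̂ = s̄ / c₄ = 0.2678 / 0.9213 = 0.2906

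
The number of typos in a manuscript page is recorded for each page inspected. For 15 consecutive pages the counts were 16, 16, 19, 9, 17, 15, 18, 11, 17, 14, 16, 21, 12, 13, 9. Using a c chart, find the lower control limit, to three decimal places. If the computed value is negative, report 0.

3.299

c̄ = (16 + 16 + 19 + 9 + 17 + 15 + 18 + 11 + 17 + 14 + 16 + 21 + 12 + 13 + 9) / 15 = 223 / 15 = 14.8667
LCL = c̄ − 3√c̄ = 14.8667 − 3 × 3.8557 = 3.2995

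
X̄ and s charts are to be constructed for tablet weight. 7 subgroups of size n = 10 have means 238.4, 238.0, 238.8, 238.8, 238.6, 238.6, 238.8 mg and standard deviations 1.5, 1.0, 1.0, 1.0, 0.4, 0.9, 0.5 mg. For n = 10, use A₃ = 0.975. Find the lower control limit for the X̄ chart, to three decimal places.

X̄̄ = (238.4 + 238.0 + 238.8 + 238.8 + 238.6 + 238.6 + 238.8) / 7 = 238.5714
s̄ = (1.5 + 1.0 + 1.0 + 1.0 + 0.4 + 0.9 + 0.5) / 7 = 0.9000
LCL = X̄̄ − A₃·s̄ = 238.5714 − 0.975 × 0.9000 = 237.6939

237.694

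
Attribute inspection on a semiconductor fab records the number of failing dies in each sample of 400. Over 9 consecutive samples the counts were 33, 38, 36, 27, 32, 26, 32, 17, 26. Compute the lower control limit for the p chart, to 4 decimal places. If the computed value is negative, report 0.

p̄ = Σdᵢ / (k·n) = 267 / (9 × 400) = 0.07417
LCL = p̄ − 3·√(p̄(1−p̄)/n) = 0.07417 − 3 × 0.01310 = 0.03486

0.0349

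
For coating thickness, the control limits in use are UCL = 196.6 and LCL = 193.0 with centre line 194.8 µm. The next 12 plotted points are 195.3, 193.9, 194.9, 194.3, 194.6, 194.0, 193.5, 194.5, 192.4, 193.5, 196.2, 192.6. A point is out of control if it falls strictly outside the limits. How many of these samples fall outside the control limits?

Compare each point to [193.0, 196.6]: sample 9 = 192.4 < LCL; sample 12 = 192.6 < LCL.

2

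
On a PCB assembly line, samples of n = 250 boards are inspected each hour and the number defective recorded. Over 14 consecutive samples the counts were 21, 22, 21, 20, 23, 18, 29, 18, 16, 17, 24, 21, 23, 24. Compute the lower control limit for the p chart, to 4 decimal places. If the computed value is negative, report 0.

p̄ = Σdᵢ / (k·n) = 297 / (14 × 250) = 0.08486
LCL = p̄ − 3·√(p̄(1−p̄)/n) = 0.08486 − 3 × 0.01762 = 0.03198

0.0320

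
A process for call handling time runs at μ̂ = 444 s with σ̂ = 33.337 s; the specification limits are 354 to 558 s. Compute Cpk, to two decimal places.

Cpu = (USL − μ̂) / (3σ̂) = (558 − 444) / (3 × 33.337) = 1.1399; Cpl = (μ̂ − LSL) / (3σ̂) = (444 − 354) / (3 × 33.337) = 0.8999; Cpk = min(Cpu, Cpl) = 0.8999

0.90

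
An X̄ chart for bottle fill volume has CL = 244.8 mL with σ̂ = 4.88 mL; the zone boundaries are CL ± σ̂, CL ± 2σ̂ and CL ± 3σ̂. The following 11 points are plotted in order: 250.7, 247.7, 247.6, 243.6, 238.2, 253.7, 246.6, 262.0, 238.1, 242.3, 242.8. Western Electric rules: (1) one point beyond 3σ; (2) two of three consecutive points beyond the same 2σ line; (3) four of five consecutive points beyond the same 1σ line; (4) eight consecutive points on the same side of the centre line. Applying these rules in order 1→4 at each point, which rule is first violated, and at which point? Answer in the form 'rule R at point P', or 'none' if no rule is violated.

rule 1 at point 8

Zone of each point (C = within 1σ̂, B = 1σ̂–2σ̂, A = 2σ̂–3σ̂, * = beyond 3σ̂; sign = side of CL): 1:+B, 2:+C, 3:+C, 4:-C, 5:-B, 6:+B, 7:+C, 8:+*, 9:-B, 10:-C, 11:-C
Rule 1 (one point beyond the 3σ limits) is satisfied at point 8.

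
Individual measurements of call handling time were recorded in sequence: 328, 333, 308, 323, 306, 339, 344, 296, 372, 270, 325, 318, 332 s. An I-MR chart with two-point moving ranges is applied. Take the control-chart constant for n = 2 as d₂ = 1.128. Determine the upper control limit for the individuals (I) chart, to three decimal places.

X̄ = (328 + 333 + 308 + 323 + 306 + 339 + 344 + 296 + 372 + 270 + 325 + 318 + 332) / 13 = 322.6154
Moving ranges: 5, 25, 15, 17, 33, 5, 48, 76, 102, 55, 7, 14; M̄R̄ = 402.0000 / 12 = 33.5000
UCL = X̄ + 3·M̄R̄/d₂ = 322.6154 + 3 × 33.5000 / 1.128 = 411.7111

411.711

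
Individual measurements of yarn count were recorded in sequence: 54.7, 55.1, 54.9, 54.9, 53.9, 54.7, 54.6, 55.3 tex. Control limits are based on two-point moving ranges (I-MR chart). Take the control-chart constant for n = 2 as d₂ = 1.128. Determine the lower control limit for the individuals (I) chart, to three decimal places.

X̄ = (54.7 + 55.1 + 54.9 + 54.9 + 53.9 + 54.7 + 54.6 + 55.3) / 8 = 54.7625
Moving ranges: 0.4, 0.2, 0.0, 1.0, 0.8, 0.1, 0.7; M̄R̄ = 3.2000 / 7 = 0.4571
LCL = X̄ − 3·M̄R̄/d₂ = 54.7625 − 3 × 0.4571 / 1.128 = 53.5467

53.547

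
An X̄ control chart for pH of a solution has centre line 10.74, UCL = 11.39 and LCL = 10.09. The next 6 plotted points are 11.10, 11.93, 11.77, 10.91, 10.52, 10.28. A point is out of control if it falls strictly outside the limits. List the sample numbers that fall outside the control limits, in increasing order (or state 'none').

Compare each point to [10.09, 11.39]: sample 2 = 11.93 > UCL; sample 3 = 11.77 > UCL.

2, 3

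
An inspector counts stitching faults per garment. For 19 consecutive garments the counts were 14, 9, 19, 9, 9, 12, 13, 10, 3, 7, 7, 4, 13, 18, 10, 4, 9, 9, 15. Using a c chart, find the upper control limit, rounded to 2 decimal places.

c̄ = (14 + 9 + 19 + 9 + 9 + 12 + 13 + 10 + 3 + 7 + 7 + 4 + 13 + 18 + 10 + 4 + 9 + 9 + 15) / 19 = 194 / 19 = 10.2105
UCL = c̄ + 3√c̄ = 10.2105 + 3 × √10.2105 = 10.2105 + 3 × 3.1954 = 19.7967

19.80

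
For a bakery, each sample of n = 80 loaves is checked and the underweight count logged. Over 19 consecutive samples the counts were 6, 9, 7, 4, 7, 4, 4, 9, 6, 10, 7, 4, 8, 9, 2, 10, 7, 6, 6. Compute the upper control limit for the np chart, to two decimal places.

13.95

p̄ = Σdᵢ / (k·n) = 125 / (19 × 80) = 0.08224
UCL = np̄ + 3·√(np̄(1−p̄)) = 6.5789 + 3 × √(6.5789×0.91776) = 6.5789 + 3 × 2.4572 = 13.9506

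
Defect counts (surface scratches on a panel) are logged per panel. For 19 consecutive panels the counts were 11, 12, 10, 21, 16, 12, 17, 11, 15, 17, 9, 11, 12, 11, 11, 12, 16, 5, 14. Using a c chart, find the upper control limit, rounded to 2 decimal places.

c̄ = (11 + 12 + 10 + 21 + 16 + 12 + 17 + 11 + 15 + 17 + 9 + 11 + 12 + 11 + 11 + 12 + 16 + 5 + 14) / 19 = 243 / 19 = 12.7895
UCL = c̄ + 3√c̄ = 12.7895 + 3 × √12.7895 = 12.7895 + 3 × 3.5762 = 23.5182

23.52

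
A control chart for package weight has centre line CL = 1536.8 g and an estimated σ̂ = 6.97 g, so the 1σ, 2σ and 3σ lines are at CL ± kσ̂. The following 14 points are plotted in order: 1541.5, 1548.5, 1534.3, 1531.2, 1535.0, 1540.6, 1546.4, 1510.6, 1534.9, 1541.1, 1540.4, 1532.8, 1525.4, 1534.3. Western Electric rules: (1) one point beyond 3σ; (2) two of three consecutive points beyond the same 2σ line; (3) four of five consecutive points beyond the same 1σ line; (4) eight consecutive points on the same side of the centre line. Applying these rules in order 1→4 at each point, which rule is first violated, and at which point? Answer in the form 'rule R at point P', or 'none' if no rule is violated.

rule 1 at point 8

Zone of each point (C = within 1σ̂, B = 1σ̂–2σ̂, A = 2σ̂–3σ̂, * = beyond 3σ̂; sign = side of CL): 1:+C, 2:+B, 3:-C, 4:-C, 5:-C, 6:+C, 7:+B, 8:-*, 9:-C, 10:+C, 11:+C, 12:-C, 13:-B, 14:-C
Rule 1 (one point beyond the 3σ limits) is satisfied at point 8.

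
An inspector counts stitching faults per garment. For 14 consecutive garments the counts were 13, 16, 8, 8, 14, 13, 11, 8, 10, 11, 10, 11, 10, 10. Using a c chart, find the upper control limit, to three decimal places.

20.846

c̄ = (13 + 16 + 8 + 8 + 14 + 13 + 11 + 8 + 10 + 11 + 10 + 11 + 10 + 10) / 14 = 153 / 14 = 10.9286
UCL = c̄ + 3√c̄ = 10.9286 + 3 × √10.9286 = 10.9286 + 3 × 3.3058 = 20.8461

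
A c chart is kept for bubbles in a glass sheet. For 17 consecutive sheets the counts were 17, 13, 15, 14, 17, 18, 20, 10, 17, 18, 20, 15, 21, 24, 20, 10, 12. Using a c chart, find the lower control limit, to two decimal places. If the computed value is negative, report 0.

4.33

c̄ = (17 + 13 + 15 + 14 + 17 + 18 + 20 + 10 + 17 + 18 + 20 + 15 + 21 + 24 + 20 + 10 + 12) / 17 = 281 / 17 = 16.5294
LCL = c̄ − 3√c̄ = 16.5294 − 3 × 4.0656 = 4.3325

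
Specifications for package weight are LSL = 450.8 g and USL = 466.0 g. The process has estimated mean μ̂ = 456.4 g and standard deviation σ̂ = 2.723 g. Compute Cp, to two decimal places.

Cp = (USL − LSL) / (6σ̂) = (466.0 − 450.8) / (6 × 2.723) = 15.2000 / 16.3380 = 0.9303

0.93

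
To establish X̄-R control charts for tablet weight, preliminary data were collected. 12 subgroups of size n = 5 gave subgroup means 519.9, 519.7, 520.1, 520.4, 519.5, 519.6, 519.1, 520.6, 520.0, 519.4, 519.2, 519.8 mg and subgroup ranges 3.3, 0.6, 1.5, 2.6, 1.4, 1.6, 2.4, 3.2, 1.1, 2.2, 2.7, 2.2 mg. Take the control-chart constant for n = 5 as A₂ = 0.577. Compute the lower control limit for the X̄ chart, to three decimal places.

518.583

X̄̄ = (519.9 + 519.7 + 520.1 + 520.4 + 519.5 + 519.6 + 519.1 + 520.6 + 520.0 + 519.4 + 519.2 + 519.8) / 12 = 6237.3000 / 12 = 519.7750
R̄ = (3.3 + 0.6 + 1.5 + 2.6 + 1.4 + 1.6 + 2.4 + 3.2 + 1.1 + 2.2 + 2.7 + 2.2) / 12 = 24.8000 / 12 = 2.0667
LCL = X̄̄ − A₂·R̄ = 519.7750 − 0.577 × 2.0667 = 518.5825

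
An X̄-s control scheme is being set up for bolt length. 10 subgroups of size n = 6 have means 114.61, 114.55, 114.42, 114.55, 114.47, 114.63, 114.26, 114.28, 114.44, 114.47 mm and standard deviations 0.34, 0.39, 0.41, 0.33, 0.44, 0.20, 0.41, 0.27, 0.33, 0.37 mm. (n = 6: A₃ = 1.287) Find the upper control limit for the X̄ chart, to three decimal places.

X̄̄ = (114.61 + 114.55 + 114.42 + 114.55 + 114.47 + 114.63 + 114.26 + 114.28 + 114.44 + 114.47) / 10 = 114.4680
s̄ = (0.34 + 0.39 + 0.41 + 0.33 + 0.44 + 0.20 + 0.41 + 0.27 + 0.33 + 0.37) / 10 = 0.3490
UCL = X̄̄ + A₃·s̄ = 114.4680 + 1.287 × 0.3490 = 114.9172

114.917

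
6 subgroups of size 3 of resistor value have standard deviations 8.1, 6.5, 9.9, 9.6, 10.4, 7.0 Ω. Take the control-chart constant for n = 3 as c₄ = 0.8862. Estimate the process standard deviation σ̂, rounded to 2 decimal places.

9.69

s̄ = (8.1 + 6.5 + 9.9 + 9.6 + 10.4 + 7.0) / 6 = 8.5833
σ̂ = s̄ / c₄ = 8.5833 / 0.8862 = 9.6855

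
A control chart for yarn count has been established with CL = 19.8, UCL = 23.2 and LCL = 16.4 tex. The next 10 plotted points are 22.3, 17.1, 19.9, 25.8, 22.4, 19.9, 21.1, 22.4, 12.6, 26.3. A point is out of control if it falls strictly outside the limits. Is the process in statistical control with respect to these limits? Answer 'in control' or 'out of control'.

out of control

Compare each point to [16.4, 23.2]: sample 4 = 25.8 > UCL; sample 9 = 12.6 < LCL; sample 10 = 26.3 > UCL.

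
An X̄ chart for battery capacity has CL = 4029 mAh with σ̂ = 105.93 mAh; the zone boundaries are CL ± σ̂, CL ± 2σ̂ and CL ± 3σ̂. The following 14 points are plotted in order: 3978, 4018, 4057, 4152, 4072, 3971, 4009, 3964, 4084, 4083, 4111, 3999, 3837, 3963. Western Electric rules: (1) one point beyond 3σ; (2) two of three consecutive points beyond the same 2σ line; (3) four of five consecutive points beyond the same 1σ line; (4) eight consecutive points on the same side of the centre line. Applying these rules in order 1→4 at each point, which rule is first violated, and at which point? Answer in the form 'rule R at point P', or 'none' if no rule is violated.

Zone of each point (C = within 1σ̂, B = 1σ̂–2σ̂, A = 2σ̂–3σ̂, * = beyond 3σ̂; sign = side of CL): 1:-C, 2:-C, 3:+C, 4:+B, 5:+C, 6:-C, 7:-C, 8:-C, 9:+C, 10:+C, 11:+C, 12:-C, 13:-B, 14:-C
No rule fires across all 14 points.

none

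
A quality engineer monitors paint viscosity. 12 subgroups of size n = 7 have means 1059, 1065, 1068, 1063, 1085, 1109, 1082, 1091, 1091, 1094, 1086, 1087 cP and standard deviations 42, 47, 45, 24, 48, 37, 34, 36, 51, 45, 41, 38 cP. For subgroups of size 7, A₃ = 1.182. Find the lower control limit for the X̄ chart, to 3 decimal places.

1033.599

X̄̄ = (1059 + 1065 + 1068 + 1063 + 1085 + 1109 + 1082 + 1091 + 1091 + 1094 + 1086 + 1087) / 12 = 1081.6667
s̄ = (42 + 47 + 45 + 24 + 48 + 37 + 34 + 36 + 51 + 45 + 41 + 38) / 12 = 40.6667
LCL = X̄̄ − A₃·s̄ = 1081.6667 − 1.182 × 40.6667 = 1033.5987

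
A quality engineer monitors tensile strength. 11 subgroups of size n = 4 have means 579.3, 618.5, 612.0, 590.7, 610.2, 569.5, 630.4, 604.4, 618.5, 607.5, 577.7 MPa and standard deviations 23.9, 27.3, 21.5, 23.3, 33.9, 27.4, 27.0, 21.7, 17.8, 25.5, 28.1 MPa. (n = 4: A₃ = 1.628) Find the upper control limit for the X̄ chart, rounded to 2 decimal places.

X̄̄ = (579.3 + 618.5 + 612.0 + 590.7 + 610.2 + 569.5 + 630.4 + 604.4 + 618.5 + 607.5 + 577.7) / 11 = 601.7000
s̄ = (23.9 + 27.3 + 21.5 + 23.3 + 33.9 + 27.4 + 27.0 + 21.7 + 17.8 + 25.5 + 28.1) / 11 = 25.2182
UCL = X̄̄ + A₃·s̄ = 601.7000 + 1.628 × 25.2182 = 642.7552

642.76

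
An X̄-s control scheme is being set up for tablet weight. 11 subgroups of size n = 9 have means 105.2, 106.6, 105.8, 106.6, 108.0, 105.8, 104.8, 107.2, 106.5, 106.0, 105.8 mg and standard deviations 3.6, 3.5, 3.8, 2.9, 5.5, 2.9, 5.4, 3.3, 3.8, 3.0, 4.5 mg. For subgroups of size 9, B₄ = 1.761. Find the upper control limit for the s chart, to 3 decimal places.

6.756

s̄ = (3.6 + 3.5 + 3.8 + 2.9 + 5.5 + 2.9 + 5.4 + 3.3 + 3.8 + 3.0 + 4.5) / 11 = 3.8364
UCL_s = B₄·s̄ = 1.761 × 3.8364 = 6.7558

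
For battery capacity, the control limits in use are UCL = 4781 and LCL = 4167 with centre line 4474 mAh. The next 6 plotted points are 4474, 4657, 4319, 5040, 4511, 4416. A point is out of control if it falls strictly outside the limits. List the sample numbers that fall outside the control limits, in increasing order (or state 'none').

4

Compare each point to [4167, 4781]: sample 4 = 5040 > UCL.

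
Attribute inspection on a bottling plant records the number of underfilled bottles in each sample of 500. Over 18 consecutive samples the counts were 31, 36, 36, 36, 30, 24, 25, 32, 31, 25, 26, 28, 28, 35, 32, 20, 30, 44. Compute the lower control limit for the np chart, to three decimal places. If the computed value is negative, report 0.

p̄ = Σdᵢ / (k·n) = 549 / (18 × 500) = 0.06100
LCL = np̄ − 3·√(np̄(1−p̄)) = 30.5000 − 3 × 5.3516 = 14.4452

14.445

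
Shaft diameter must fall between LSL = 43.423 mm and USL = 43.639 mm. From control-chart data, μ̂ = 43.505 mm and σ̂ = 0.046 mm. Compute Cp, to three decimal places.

0.783

Cp = (USL − LSL) / (6σ̂) = (43.639 − 43.423) / (6 × 0.046) = 0.2160 / 0.2760 = 0.7826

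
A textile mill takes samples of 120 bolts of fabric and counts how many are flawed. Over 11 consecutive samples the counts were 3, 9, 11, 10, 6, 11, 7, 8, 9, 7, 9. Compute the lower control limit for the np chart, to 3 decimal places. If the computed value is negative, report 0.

p̄ = Σdᵢ / (k·n) = 90 / (11 × 120) = 0.06818
LCL = np̄ − 3·√(np̄(1−p̄)) = 8.1818 − 3 × 2.7612 = -0.1016 → 0 (negative, so LCL = 0)

0.000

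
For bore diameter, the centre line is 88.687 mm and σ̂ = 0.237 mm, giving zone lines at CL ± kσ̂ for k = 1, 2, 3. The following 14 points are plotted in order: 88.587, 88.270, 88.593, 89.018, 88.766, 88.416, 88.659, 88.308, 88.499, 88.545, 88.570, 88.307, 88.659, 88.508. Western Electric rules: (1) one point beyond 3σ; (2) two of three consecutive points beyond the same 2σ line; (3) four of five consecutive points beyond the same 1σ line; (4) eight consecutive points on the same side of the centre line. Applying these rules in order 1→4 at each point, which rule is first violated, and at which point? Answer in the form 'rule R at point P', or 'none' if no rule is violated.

rule 4 at point 13

Zone of each point (C = within 1σ̂, B = 1σ̂–2σ̂, A = 2σ̂–3σ̂, * = beyond 3σ̂; sign = side of CL): 1:-C, 2:-B, 3:-C, 4:+B, 5:+C, 6:-B, 7:-C, 8:-B, 9:-C, 10:-C, 11:-C, 12:-B, 13:-C, 14:-C
Rule 4 (eight consecutive points on the same side of the centre line) is satisfied at point 13.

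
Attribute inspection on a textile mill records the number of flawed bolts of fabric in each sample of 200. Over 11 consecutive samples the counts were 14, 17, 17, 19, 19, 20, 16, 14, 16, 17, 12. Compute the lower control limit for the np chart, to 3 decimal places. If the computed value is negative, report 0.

4.797

p̄ = Σdᵢ / (k·n) = 181 / (11 × 200) = 0.08227
LCL = np̄ − 3·√(np̄(1−p̄)) = 16.4545 − 3 × 3.8860 = 4.7966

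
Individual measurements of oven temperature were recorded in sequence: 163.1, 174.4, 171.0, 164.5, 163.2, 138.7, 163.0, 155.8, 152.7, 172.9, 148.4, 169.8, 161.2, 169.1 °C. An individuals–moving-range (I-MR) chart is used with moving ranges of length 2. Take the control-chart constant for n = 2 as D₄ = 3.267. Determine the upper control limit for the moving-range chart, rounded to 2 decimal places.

41.26

Moving ranges: 11.3, 3.4, 6.5, 1.3, 24.5, 24.3, 7.2, 3.1, 20.2, 24.5, 21.4, 8.6, 7.9; M̄R̄ = 164.2000 / 13 = 12.6308
UCL_MR = D₄·M̄R̄ = 3.267 × 12.6308 = 41.2647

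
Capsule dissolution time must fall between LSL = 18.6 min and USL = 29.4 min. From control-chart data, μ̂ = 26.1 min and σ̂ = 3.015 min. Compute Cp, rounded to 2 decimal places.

Cp = (USL − LSL) / (6σ̂) = (29.4 − 18.6) / (6 × 3.015) = 10.8000 / 18.0900 = 0.5970

0.60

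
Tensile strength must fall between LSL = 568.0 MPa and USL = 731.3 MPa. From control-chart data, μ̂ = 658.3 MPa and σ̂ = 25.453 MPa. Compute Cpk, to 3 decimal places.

0.956

Cpu = (USL − μ̂) / (3σ̂) = (731.3 − 658.3) / (3 × 25.453) = 0.9560; Cpl = (μ̂ − LSL) / (3σ̂) = (658.3 − 568.0) / (3 × 25.453) = 1.1826; Cpk = min(Cpu, Cpl) = 0.9560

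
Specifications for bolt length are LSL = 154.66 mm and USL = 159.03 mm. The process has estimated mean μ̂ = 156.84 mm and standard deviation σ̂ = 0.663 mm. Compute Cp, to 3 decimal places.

Cp = (USL − LSL) / (6σ̂) = (159.03 − 154.66) / (6 × 0.663) = 4.3700 / 3.9780 = 1.0985

1.099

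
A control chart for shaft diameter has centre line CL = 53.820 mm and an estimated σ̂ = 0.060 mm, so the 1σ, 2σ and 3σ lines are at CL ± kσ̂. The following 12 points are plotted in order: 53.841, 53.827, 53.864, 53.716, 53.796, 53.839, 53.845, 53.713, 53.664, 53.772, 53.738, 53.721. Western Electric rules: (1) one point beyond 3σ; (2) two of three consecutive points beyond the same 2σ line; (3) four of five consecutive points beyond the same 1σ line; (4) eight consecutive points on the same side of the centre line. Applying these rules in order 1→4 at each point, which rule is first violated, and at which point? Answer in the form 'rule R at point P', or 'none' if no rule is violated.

rule 3 at point 12

Zone of each point (C = within 1σ̂, B = 1σ̂–2σ̂, A = 2σ̂–3σ̂, * = beyond 3σ̂; sign = side of CL): 1:+C, 2:+C, 3:+C, 4:-B, 5:-C, 6:+C, 7:+C, 8:-B, 9:-A, 10:-C, 11:-B, 12:-B
Rule 3 (four of five consecutive points beyond the same 1σ limit) is satisfied at point 12.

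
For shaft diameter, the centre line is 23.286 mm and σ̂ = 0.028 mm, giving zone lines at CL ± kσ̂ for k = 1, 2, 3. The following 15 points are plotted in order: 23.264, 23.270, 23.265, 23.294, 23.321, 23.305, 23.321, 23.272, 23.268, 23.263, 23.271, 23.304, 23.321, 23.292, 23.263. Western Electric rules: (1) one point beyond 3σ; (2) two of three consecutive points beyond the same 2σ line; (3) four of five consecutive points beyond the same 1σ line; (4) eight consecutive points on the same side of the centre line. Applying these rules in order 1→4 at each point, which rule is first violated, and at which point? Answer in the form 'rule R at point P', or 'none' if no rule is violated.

Zone of each point (C = within 1σ̂, B = 1σ̂–2σ̂, A = 2σ̂–3σ̂, * = beyond 3σ̂; sign = side of CL): 1:-C, 2:-C, 3:-C, 4:+C, 5:+B, 6:+C, 7:+B, 8:-C, 9:-C, 10:-C, 11:-C, 12:+C, 13:+B, 14:+C, 15:-C
No rule fires across all 15 points.

none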